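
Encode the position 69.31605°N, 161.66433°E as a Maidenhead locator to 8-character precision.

RP09th95

Add 180° to longitude and 90° to latitude: 341.66433, 159.31605.
Field: 341.66433/20 → 17 → R, 159.31605/10 → 15 → P; chars RP.
Square: 1.66433/2 → 0, 9.31605/1 → 9; chars 09.
Subsquare: 1.66433/0.0833333 → 19 → t, 0.31605/0.0416667 → 7 → h; chars th.
Extended square: 0.08100/0.00833333 → 9, 0.02438/0.00416667 → 5; chars 95.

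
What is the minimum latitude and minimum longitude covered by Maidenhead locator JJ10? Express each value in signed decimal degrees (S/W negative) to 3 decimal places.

0.000, 2.000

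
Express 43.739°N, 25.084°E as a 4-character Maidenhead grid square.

KN23

Add 180° to longitude and 90° to latitude: 205.08, 133.74.
Field: lon ⌊205.08/20⌋ = 10 → K; lat ⌊133.74/10⌋ = 13 → N.
Square: lon ⌊5.08/2⌋ = 2; lat ⌊3.74/1⌋ = 3.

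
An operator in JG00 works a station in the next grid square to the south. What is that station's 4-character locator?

JF09

Latitude square 0; −1 → -1, wraps to 9, carry into field.
Latitude field G = 6; −1 → 5 = F.
The longitude characters are unchanged.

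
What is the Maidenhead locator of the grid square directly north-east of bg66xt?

Longitude subsquare x = 23; +1 → 24, wraps to 0 = a, carry into square.
Longitude square 6; +1 → 7.
Latitude subsquare t = 19; +1 → 20 = u.

BG76au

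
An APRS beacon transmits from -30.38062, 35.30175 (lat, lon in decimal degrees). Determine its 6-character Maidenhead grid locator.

KF79po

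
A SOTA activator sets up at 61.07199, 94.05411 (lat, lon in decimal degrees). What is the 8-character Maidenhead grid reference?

NP71ab67

Add 180° to longitude and 90° to latitude: 274.05411, 151.07199.
Field: lon ⌊274.05411/20⌋ = 13 → N; lat ⌊151.07199/10⌋ = 15 → P.
Square: lon ⌊14.05411/2⌋ = 7; lat ⌊1.07199/1⌋ = 1.
Subsquare: lon ⌊0.05411/0.0833333⌋ = 0 → a; lat ⌊0.07199/0.0416667⌋ = 1 → b.
Extended square: lon ⌊0.05411/0.00833333⌋ = 6; lat ⌊0.03032/0.00416667⌋ = 7.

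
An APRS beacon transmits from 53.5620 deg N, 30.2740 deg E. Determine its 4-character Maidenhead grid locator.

KO53

Shift to the Maidenhead origin (180°W, 90°S): lon 210.27, lat 143.56.
Field: 210.27/20 → 10 → K, 143.56/10 → 14 → O; chars KO.
Square: 10.27/2 → 5, 3.56/1 → 3; chars 53.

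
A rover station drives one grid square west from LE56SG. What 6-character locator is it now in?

Longitude subsquare s = 18; −1 → 17 = r.
The latitude characters are unchanged.

LE56rg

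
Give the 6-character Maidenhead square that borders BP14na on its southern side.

BP13nx

Latitude subsquare a = 0; −1 → -1, wraps to 23 = x, carry into square.
Latitude square 4; −1 → 3.
The longitude characters are unchanged.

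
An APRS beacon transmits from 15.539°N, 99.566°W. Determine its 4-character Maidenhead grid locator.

Add 180° to longitude and 90° to latitude: 80.43, 105.54.
Field: 80.43/20 → 4 → E, 105.54/10 → 10 → K; chars EK.
Square: 0.43/2 → 0, 5.54/1 → 5; chars 05.

EK05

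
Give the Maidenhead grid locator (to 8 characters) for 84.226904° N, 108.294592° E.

Add 180° to longitude and 90° to latitude: 288.29459, 174.22690.
Field: 288.29459/20 → 14 → O, 174.22690/10 → 17 → R; chars OR.
Square: 8.29459/2 → 4, 4.22690/1 → 4; chars 44.
Subsquare: 0.29459/0.0833333 → 3 → d, 0.22690/0.0416667 → 5 → f; chars df.
Extended square: 0.04459/0.00833333 → 5, 0.01857/0.00416667 → 4; chars 54.

OR44df54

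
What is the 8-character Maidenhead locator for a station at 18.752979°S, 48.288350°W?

Add 180° to longitude and 90° to latitude: 131.71165, 71.24702.
Field: lon ⌊131.71165/20⌋ = 6 → G; lat ⌊71.24702/10⌋ = 7 → H.
Square: lon ⌊11.71165/2⌋ = 5; lat ⌊1.24702/1⌋ = 1.
Subsquare: lon ⌊1.71165/0.0833333⌋ = 20 → u; lat ⌊0.24702/0.0416667⌋ = 5 → f.
Extended square: lon ⌊0.04498/0.00833333⌋ = 5; lat ⌊0.03869/0.00416667⌋ = 9.

GH51uf59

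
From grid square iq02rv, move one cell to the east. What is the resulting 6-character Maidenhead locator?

IQ02sv

Longitude subsquare r = 17; +1 → 18 = s.
The latitude characters are unchanged.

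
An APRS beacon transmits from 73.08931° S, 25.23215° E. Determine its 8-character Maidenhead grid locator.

Shift to the Maidenhead origin (180°W, 90°S): lon 205.23215, lat 16.91069.
Field: lon ⌊205.23215/20⌋ = 10 → K; lat ⌊16.91069/10⌋ = 1 → B.
Square: lon ⌊5.23215/2⌋ = 2; lat ⌊6.91069/1⌋ = 6.
Subsquare: lon ⌊1.23215/0.0833333⌋ = 14 → o; lat ⌊0.91069/0.0416667⌋ = 21 → v.
Extended square: lon ⌊0.06548/0.00833333⌋ = 7; lat ⌊0.03569/0.00416667⌋ = 8.

KB26ov78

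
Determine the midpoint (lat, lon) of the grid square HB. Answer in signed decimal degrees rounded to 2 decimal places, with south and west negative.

Field H=7, B=1: +7·20° lon, +1·10° lat → SW at lon -40°, lat -80°.
Cell spans 20° lon × 10° lat. Centre is SW corner plus half of each.
latitude -75.00, longitude -30.00.

-75.00, -30.00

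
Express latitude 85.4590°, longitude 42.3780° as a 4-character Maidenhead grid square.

LR15

Add 180° to longitude and 90° to latitude: 222.38, 175.46.
Field: lon ⌊222.38/20⌋ = 11 → L; lat ⌊175.46/10⌋ = 17 → R.
Square: lon ⌊2.38/2⌋ = 1; lat ⌊5.46/1⌋ = 5.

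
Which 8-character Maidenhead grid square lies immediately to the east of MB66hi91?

MB66ii01

Longitude extended square 9; +1 → 10, wraps to 0, carry into subsquare.
Longitude subsquare h = 7; +1 → 8 = i.
The latitude characters are unchanged.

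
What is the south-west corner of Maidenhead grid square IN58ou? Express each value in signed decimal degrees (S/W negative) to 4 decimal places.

Field I=8, N=13: +8·20° lon, +13·10° lat → SW at lon -20°, lat 40°.
Square 5, 8: +5·2° lon, +8·1° lat → SW at lon -10°, lat 48°.
Subsquare o=14, u=20: +14·0.0833333° lon, +20·0.0416667° lat → SW at lon -8.83333°, lat 48.8333°.
latitude 48.8333, longitude -8.8333.

48.8333, -8.8333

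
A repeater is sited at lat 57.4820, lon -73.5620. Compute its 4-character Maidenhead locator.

FO37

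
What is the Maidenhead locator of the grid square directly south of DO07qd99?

Latitude extended square 9; −1 → 8.
The longitude characters are unchanged.

DO07qd98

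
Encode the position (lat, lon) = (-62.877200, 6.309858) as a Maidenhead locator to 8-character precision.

Add 180° to longitude and 90° to latitude: 186.30986, 27.12280.
Field: lon ⌊186.30986/20⌋ = 9 → J; lat ⌊27.12280/10⌋ = 2 → C.
Square: lon ⌊6.30986/2⌋ = 3; lat ⌊7.12280/1⌋ = 7.
Subsquare: lon ⌊0.30986/0.0833333⌋ = 3 → d; lat ⌊0.12280/0.0416667⌋ = 2 → c.
Extended square: lon ⌊0.05986/0.00833333⌋ = 7; lat ⌊0.03947/0.00416667⌋ = 9.

JC37dc79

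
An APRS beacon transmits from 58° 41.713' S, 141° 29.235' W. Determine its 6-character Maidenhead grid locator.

BD91gh

Offset from 180°W / 90°S: lon 38.5128°, lat 31.3048°.
Field: lon ⌊38.5128/20⌋ = 1 → B; lat ⌊31.3048/10⌋ = 3 → D.
Square: lon ⌊18.5128/2⌋ = 9; lat ⌊1.3048/1⌋ = 1.
Subsquare: lon ⌊0.5128/0.0833333⌋ = 6 → g; lat ⌊0.3048/0.0416667⌋ = 7 → h.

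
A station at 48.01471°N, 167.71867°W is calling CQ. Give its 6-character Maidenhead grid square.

Offset from 180°W / 90°S: lon 12.2813°, lat 138.0147°.
Field: lon ⌊12.2813/20⌋ = 0 → A; lat ⌊138.0147/10⌋ = 13 → N.
Square: lon ⌊12.2813/2⌋ = 6; lat ⌊8.0147/1⌋ = 8.
Subsquare: lon ⌊0.2813/0.0833333⌋ = 3 → d; lat ⌊0.0147/0.0416667⌋ = 0 → a.

AN68da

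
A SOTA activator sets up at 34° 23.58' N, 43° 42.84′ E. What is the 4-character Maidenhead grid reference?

Add 180° to longitude and 90° to latitude: 223.71, 124.39.
Field: 223.71/20 → 11 → L, 124.39/10 → 12 → M; chars LM.
Square: 3.71/2 → 1, 4.39/1 → 4; chars 14.

LM14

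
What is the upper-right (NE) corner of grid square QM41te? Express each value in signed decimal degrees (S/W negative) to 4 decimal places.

31.2083, 149.6667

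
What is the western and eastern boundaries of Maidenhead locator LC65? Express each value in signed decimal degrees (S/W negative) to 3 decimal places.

52.000, 54.000

Field L=11, C=2: +11·20° lon, +2·10° lat → SW at lon 40°, lat -70°.
Square 6, 5: +6·2° lon, +5·1° lat → SW at lon 52°, lat -65°.
Cell spans 2° lon × 1° lat.
west 52.000, east 54.000.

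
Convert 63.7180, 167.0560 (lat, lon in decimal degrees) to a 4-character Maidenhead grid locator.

RP33

Offset from 180°W / 90°S: lon 347.06°, lat 153.72°.
Field (20°×10°, letters A–R): lon ⌊347.06/20⌋ = 17 → R; lat ⌊153.72/10⌋ = 15 → P.
Square (2°×1°, digits 0–9): lon ⌊7.06/2⌋ = 3; lat ⌊3.72/1⌋ = 3.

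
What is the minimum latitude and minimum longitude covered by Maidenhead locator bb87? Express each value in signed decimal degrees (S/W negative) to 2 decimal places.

-73.00, -144.00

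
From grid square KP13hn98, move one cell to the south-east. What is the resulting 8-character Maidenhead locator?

Longitude extended square 9; +1 → 10, wraps to 0, carry into subsquare.
Longitude subsquare h = 7; +1 → 8 = i.
Latitude extended square 8; −1 → 7.

KP13in07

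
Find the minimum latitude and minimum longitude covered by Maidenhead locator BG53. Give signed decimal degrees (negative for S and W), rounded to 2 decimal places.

-27.00, -150.00

Field B=1, G=6: +1·20° lon, +6·10° lat → SW at lon -160°, lat -30°.
Square 5, 3: +5·2° lon, +3·1° lat → SW at lon -150°, lat -27°.
latitude -27.00, longitude -150.00.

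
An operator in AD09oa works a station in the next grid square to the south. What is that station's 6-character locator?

Latitude subsquare a = 0; −1 → -1, wraps to 23 = x, carry into square.
Latitude square 9; −1 → 8.
The longitude characters are unchanged.

AD08ox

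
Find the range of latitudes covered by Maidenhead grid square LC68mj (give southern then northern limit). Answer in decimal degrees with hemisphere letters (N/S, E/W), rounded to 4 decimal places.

61.6250° S, 61.5833° S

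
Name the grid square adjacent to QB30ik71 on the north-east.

Longitude extended square 7; +1 → 8.
Latitude extended square 1; +1 → 2.

QB30ik82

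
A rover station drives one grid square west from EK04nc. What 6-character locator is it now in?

EK04mc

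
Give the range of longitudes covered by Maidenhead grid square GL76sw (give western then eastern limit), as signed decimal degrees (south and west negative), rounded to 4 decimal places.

Field G=6, L=11: +6·20° lon, +11·10° lat → SW at lon -60°, lat 20°.
Square 7, 6: +7·2° lon, +6·1° lat → SW at lon -46°, lat 26°.
Subsquare s=18, w=22: +18·0.0833333° lon, +22·0.0416667° lat → SW at lon -44.5°, lat 26.9167°.
Cell spans 0.0833333° lon × 0.0416667° lat.
west -44.5000, east -44.4167.

-44.5000, -44.4167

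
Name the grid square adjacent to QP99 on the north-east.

Longitude square 9; +1 → 10, wraps to 0, carry into field.
Longitude field Q = 16; +1 → 17 = R.
Latitude square 9; +1 → 10, wraps to 0, carry into field.
Latitude field P = 15; +1 → 16 = Q.

RQ00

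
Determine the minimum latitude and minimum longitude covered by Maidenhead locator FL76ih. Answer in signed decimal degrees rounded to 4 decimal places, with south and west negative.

26.2917, -65.3333

Field F=5, L=11: +5·20° lon, +11·10° lat → SW at lon -80°, lat 20°.
Square 7, 6: +7·2° lon, +6·1° lat → SW at lon -66°, lat 26°.
Subsquare i=8, h=7: +8·0.0833333° lon, +7·0.0416667° lat → SW at lon -65.3333°, lat 26.2917°.
latitude 26.2917, longitude -65.3333.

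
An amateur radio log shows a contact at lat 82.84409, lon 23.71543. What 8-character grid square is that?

Add 180° to longitude and 90° to latitude: 203.71543, 172.84409.
Field (20°×10°, letters A–R): 203.71543/20 → 10 → K, 172.84409/10 → 17 → R; chars KR.
Square (2°×1°, digits 0–9): 3.71543/2 → 1, 2.84409/1 → 2; chars 12.
Subsquare (5′×2.5′, letters a–x): 1.71543/0.0833333 → 20 → u, 0.84409/0.0416667 → 20 → u; chars uu.
Extended square (30″×15″, digits 0–9): 0.04876/0.00833333 → 5, 0.01076/0.00416667 → 2; chars 52.

KR12uu52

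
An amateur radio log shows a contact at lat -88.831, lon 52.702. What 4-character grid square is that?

Add 180° to longitude and 90° to latitude: 232.70, 1.17.
Field: lon ⌊232.70/20⌋ = 11 → L; lat ⌊1.17/10⌋ = 0 → A.
Square: lon ⌊12.70/2⌋ = 6; lat ⌊1.17/1⌋ = 1.

LA61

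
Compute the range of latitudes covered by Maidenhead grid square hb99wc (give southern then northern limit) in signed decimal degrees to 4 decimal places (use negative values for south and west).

-70.9167, -70.8750

Field H=7, B=1: +7·20° lon, +1·10° lat → SW at lon -40°, lat -80°.
Square 9, 9: +9·2° lon, +9·1° lat → SW at lon -22°, lat -71°.
Subsquare w=22, c=2: +22·0.0833333° lon, +2·0.0416667° lat → SW at lon -20.1667°, lat -70.9167°.
Cell spans 0.0833333° lon × 0.0416667° lat.
south -70.9167, north -70.8750.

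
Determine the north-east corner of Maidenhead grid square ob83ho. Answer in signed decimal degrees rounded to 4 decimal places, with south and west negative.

-76.3750, 116.6667

Field O=14, B=1: +14·20° lon, +1·10° lat → SW at lon 100°, lat -80°.
Square 8, 3: +8·2° lon, +3·1° lat → SW at lon 116°, lat -77°.
Subsquare h=7, o=14: +7·0.0833333° lon, +14·0.0416667° lat → SW at lon 116.583°, lat -76.4167°.
Cell spans 0.0833333° lon × 0.0416667° lat. NE corner is SW corner plus one full cell.
latitude -76.3750, longitude 116.6667.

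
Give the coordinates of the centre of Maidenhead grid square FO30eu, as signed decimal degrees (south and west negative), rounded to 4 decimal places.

Field F=5, O=14: +5·20° lon, +14·10° lat → SW at lon -80°, lat 50°.
Square 3, 0: +3·2° lon, +0·1° lat → SW at lon -74°, lat 50°.
Subsquare e=4, u=20: +4·0.0833333° lon, +20·0.0416667° lat → SW at lon -73.6667°, lat 50.8333°.
Cell spans 0.0833333° lon × 0.0416667° lat. Centre is SW corner plus half of each.
latitude 50.8542, longitude -73.6250.

50.8542, -73.6250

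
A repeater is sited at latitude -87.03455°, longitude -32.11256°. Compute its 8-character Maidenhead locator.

HA32wx61

Offset from 180°W / 90°S: lon 147.88744°, lat 2.96545°.
Field (20°×10°, letters A–R): lon ⌊147.88744/20⌋ = 7 → H; lat ⌊2.96545/10⌋ = 0 → A.
Square (2°×1°, digits 0–9): lon ⌊7.88744/2⌋ = 3; lat ⌊2.96545/1⌋ = 2.
Subsquare (5′×2.5′, letters a–x): lon ⌊1.88744/0.0833333⌋ = 22 → w; lat ⌊0.96545/0.0416667⌋ = 23 → x.
Extended square (30″×15″, digits 0–9): lon ⌊0.05411/0.00833333⌋ = 6; lat ⌊0.00712/0.00416667⌋ = 1.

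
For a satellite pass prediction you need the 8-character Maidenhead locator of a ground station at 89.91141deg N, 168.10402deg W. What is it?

AR59wv78

Offset from 180°W / 90°S: lon 11.89598°, lat 179.91141°.
Field (20°×10°, letters A–R): lon ⌊11.89598/20⌋ = 0 → A; lat ⌊179.91141/10⌋ = 17 → R.
Square (2°×1°, digits 0–9): lon ⌊11.89598/2⌋ = 5; lat ⌊9.91141/1⌋ = 9.
Subsquare (5′×2.5′, letters a–x): lon ⌊1.89598/0.0833333⌋ = 22 → w; lat ⌊0.91141/0.0416667⌋ = 21 → v.
Extended square (30″×15″, digits 0–9): lon ⌊0.06265/0.00833333⌋ = 7; lat ⌊0.03641/0.00416667⌋ = 8.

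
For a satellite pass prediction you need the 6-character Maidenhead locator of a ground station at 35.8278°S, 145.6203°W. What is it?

BF74ee

Shift to the Maidenhead origin (180°W, 90°S): lon 34.3797, lat 54.1722.
Field (20°×10°, letters A–R): 34.3797/20 → 1 → B, 54.1722/10 → 5 → F; chars BF.
Square (2°×1°, digits 0–9): 14.3797/2 → 7, 4.1722/1 → 4; chars 74.
Subsquare (5′×2.5′, letters a–x): 0.3797/0.0833333 → 4 → e, 0.1722/0.0416667 → 4 → e; chars ee.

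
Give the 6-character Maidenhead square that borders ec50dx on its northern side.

EC51da

Latitude subsquare x = 23; +1 → 24, wraps to 0 = a, carry into square.
Latitude square 0; +1 → 1.
The longitude characters are unchanged.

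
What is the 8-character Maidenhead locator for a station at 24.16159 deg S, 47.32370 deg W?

GG65iu11

Add 180° to longitude and 90° to latitude: 132.67630, 65.83841.
Field (20°×10°, letters A–R): 132.67630/20 → 6 → G, 65.83841/10 → 6 → G; chars GG.
Square (2°×1°, digits 0–9): 12.67630/2 → 6, 5.83841/1 → 5; chars 65.
Subsquare (5′×2.5′, letters a–x): 0.67630/0.0833333 → 8 → i, 0.83841/0.0416667 → 20 → u; chars iu.
Extended square (30″×15″, digits 0–9): 0.00963/0.00833333 → 1, 0.00508/0.00416667 → 1; chars 11.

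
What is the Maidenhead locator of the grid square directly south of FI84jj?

FI84ji

Latitude subsquare j = 9; −1 → 8 = i.
The longitude characters are unchanged.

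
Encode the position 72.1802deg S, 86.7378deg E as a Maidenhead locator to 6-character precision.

NB37it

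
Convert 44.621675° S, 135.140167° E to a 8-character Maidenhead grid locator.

Add 180° to longitude and 90° to latitude: 315.14017, 45.37832.
Field: lon ⌊315.14017/20⌋ = 15 → P; lat ⌊45.37832/10⌋ = 4 → E.
Square: lon ⌊15.14017/2⌋ = 7; lat ⌊5.37832/1⌋ = 5.
Subsquare: lon ⌊1.14017/0.0833333⌋ = 13 → n; lat ⌊0.37832/0.0416667⌋ = 9 → j.
Extended square: lon ⌊0.05683/0.00833333⌋ = 6; lat ⌊0.00332/0.00416667⌋ = 0.

PE75nj60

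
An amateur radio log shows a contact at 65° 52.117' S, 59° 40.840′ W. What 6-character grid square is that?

GC04dd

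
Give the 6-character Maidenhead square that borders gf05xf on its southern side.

Latitude subsquare f = 5; −1 → 4 = e.
The longitude characters are unchanged.

GF05xe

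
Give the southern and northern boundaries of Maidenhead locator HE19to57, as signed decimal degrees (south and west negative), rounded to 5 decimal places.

Field H=7, E=4: +7·20° lon, +4·10° lat → SW at lon -40°, lat -50°.
Square 1, 9: +1·2° lon, +9·1° lat → SW at lon -38°, lat -41°.
Subsquare t=19, o=14: +19·0.0833333° lon, +14·0.0416667° lat → SW at lon -36.4167°, lat -40.4167°.
Extended square 5, 7: +5·0.00833333° lon, +7·0.00416667° lat → SW at lon -36.375°, lat -40.3875°.
Cell spans 0.00833333° lon × 0.00416667° lat.
south -40.38750, north -40.38333.

-40.38750, -40.38333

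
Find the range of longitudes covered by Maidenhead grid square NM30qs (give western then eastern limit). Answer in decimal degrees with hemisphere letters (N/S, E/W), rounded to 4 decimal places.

87.3333° E, 87.4167° E

Field N=13, M=12: +13·20° lon, +12·10° lat → SW at lon 80°, lat 30°.
Square 3, 0: +3·2° lon, +0·1° lat → SW at lon 86°, lat 30°.
Subsquare q=16, s=18: +16·0.0833333° lon, +18·0.0416667° lat → SW at lon 87.3333°, lat 30.75°.
Cell spans 0.0833333° lon × 0.0416667° lat.
west 87.3333° E, east 87.4167° E.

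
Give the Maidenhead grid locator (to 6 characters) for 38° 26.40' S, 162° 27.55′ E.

Add 180° to longitude and 90° to latitude: 342.4592, 51.5600.
Field (20°×10°, letters A–R): 342.4592/20 → 17 → R, 51.5600/10 → 5 → F; chars RF.
Square (2°×1°, digits 0–9): 2.4592/2 → 1, 1.5600/1 → 1; chars 11.
Subsquare (5′×2.5′, letters a–x): 0.4592/0.0833333 → 5 → f, 0.5600/0.0416667 → 13 → n; chars fn.

RF11fn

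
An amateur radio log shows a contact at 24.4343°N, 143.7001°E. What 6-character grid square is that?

QL14uk

Add 180° to longitude and 90° to latitude: 323.7001, 114.4343.
Field (20°×10°, letters A–R): lon ⌊323.7001/20⌋ = 16 → Q; lat ⌊114.4343/10⌋ = 11 → L.
Square (2°×1°, digits 0–9): lon ⌊3.7001/2⌋ = 1; lat ⌊4.4343/1⌋ = 4.
Subsquare (5′×2.5′, letters a–x): lon ⌊1.7001/0.0833333⌋ = 20 → u; lat ⌊0.4343/0.0416667⌋ = 10 → k.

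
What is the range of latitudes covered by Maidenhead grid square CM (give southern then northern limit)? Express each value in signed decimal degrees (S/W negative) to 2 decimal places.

30.00, 40.00

Field C=2, M=12: +2·20° lon, +12·10° lat → SW at lon -140°, lat 30°.
Cell spans 20° lon × 10° lat.
south 30.00, north 40.00.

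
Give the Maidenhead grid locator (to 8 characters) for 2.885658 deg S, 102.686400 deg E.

OI17ic27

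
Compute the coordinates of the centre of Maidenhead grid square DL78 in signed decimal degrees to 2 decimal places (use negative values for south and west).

28.50, -105.00

Field D=3, L=11: +3·20° lon, +11·10° lat → SW at lon -120°, lat 20°.
Square 7, 8: +7·2° lon, +8·1° lat → SW at lon -106°, lat 28°.
Cell spans 2° lon × 1° lat. Centre is SW corner plus half of each.
latitude 28.50, longitude -105.00.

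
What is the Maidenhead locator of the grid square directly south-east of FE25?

FE34

Longitude square 2; +1 → 3.
Latitude square 5; −1 → 4.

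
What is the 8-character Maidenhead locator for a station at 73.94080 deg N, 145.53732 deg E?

Offset from 180°W / 90°S: lon 325.53732°, lat 163.94080°.
Field: lon ⌊325.53732/20⌋ = 16 → Q; lat ⌊163.94080/10⌋ = 16 → Q.
Square: lon ⌊5.53732/2⌋ = 2; lat ⌊3.94080/1⌋ = 3.
Subsquare: lon ⌊1.53732/0.0833333⌋ = 18 → s; lat ⌊0.94080/0.0416667⌋ = 22 → w.
Extended square: lon ⌊0.03732/0.00833333⌋ = 4; lat ⌊0.02413/0.00416667⌋ = 5.

QQ23sw45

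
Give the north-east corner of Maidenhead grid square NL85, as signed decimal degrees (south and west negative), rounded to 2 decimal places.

26.00, 98.00

Field N=13, L=11: +13·20° lon, +11·10° lat → SW at lon 80°, lat 20°.
Square 8, 5: +8·2° lon, +5·1° lat → SW at lon 96°, lat 25°.
Cell spans 2° lon × 1° lat. NE corner is SW corner plus one full cell.
latitude 26.00, longitude 98.00.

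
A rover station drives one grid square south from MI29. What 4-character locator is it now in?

Latitude square 9; −1 → 8.
The longitude characters are unchanged.

MI28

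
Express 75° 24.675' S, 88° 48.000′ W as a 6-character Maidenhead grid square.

Offset from 180°W / 90°S: lon 91.2000°, lat 14.5888°.
Field (20°×10°, letters A–R): lon ⌊91.2000/20⌋ = 4 → E; lat ⌊14.5888/10⌋ = 1 → B.
Square (2°×1°, digits 0–9): lon ⌊11.2000/2⌋ = 5; lat ⌊4.5888/1⌋ = 4.
Subsquare (5′×2.5′, letters a–x): lon ⌊1.2000/0.0833333⌋ = 14 → o; lat ⌊0.5888/0.0416667⌋ = 14 → o.

EB54oo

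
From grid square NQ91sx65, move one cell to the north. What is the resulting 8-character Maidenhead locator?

NQ91sx66

Latitude extended square 5; +1 → 6.
The longitude characters are unchanged.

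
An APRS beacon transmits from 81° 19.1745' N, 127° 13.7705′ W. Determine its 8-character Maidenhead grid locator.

CR61jh26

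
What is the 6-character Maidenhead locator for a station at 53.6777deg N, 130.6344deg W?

CO43qq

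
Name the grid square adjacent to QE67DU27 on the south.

Latitude extended square 7; −1 → 6.
The longitude characters are unchanged.

QE67du26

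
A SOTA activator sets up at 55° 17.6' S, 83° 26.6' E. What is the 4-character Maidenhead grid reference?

ND14

Offset from 180°W / 90°S: lon 263.44°, lat 34.71°.
Field: 263.44/20 → 13 → N, 34.71/10 → 3 → D; chars ND.
Square: 3.44/2 → 1, 4.71/1 → 4; chars 14.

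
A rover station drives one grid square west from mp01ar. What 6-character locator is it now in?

LP91xr

Longitude subsquare a = 0; −1 → -1, wraps to 23 = x, carry into square.
Longitude square 0; −1 → -1, wraps to 9, carry into field.
Longitude field M = 12; −1 → 11 = L.
The latitude characters are unchanged.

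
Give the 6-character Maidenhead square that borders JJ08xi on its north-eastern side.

JJ18aj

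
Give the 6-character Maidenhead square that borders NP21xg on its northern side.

NP21xh

Latitude subsquare g = 6; +1 → 7 = h.
The longitude characters are unchanged.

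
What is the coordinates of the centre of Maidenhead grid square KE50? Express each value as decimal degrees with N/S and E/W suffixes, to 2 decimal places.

49.50° S, 31.00° E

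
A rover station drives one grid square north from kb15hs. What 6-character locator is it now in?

KB15ht

Latitude subsquare s = 18; +1 → 19 = t.
The longitude characters are unchanged.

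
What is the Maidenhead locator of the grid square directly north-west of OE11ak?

OE01xl

Longitude subsquare a = 0; −1 → -1, wraps to 23 = x, carry into square.
Longitude square 1; −1 → 0.
Latitude subsquare k = 10; +1 → 11 = l.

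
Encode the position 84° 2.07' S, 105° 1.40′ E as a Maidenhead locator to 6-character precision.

OA25mx

Shift to the Maidenhead origin (180°W, 90°S): lon 285.0233, lat 5.9655.
Field (20°×10°, letters A–R): lon ⌊285.0233/20⌋ = 14 → O; lat ⌊5.9655/10⌋ = 0 → A.
Square (2°×1°, digits 0–9): lon ⌊5.0233/2⌋ = 2; lat ⌊5.9655/1⌋ = 5.
Subsquare (5′×2.5′, letters a–x): lon ⌊1.0233/0.0833333⌋ = 12 → m; lat ⌊0.9655/0.0416667⌋ = 23 → x.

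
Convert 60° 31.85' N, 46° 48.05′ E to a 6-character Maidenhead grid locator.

LP30jm

Shift to the Maidenhead origin (180°W, 90°S): lon 226.8008, lat 150.5308.
Field: 226.8008/20 → 11 → L, 150.5308/10 → 15 → P; chars LP.
Square: 6.8008/2 → 3, 0.5308/1 → 0; chars 30.
Subsquare: 0.8008/0.0833333 → 9 → j, 0.5308/0.0416667 → 12 → m; chars jm.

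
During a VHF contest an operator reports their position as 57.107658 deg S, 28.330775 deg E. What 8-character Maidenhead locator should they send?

Shift to the Maidenhead origin (180°W, 90°S): lon 208.33077, lat 32.89234.
Field (20°×10°, letters A–R): 208.33077/20 → 10 → K, 32.89234/10 → 3 → D; chars KD.
Square (2°×1°, digits 0–9): 8.33077/2 → 4, 2.89234/1 → 2; chars 42.
Subsquare (5′×2.5′, letters a–x): 0.33077/0.0833333 → 3 → d, 0.89234/0.0416667 → 21 → v; chars dv.
Extended square (30″×15″, digits 0–9): 0.08077/0.00833333 → 9, 0.01734/0.00416667 → 4; chars 94.

KD42dv94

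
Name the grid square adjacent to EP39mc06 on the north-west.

EP39lc97

Longitude extended square 0; −1 → -1, wraps to 9, carry into subsquare.
Longitude subsquare m = 12; −1 → 11 = l.
Latitude extended square 6; +1 → 7.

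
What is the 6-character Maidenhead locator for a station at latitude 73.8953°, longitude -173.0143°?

Add 180° to longitude and 90° to latitude: 6.9857, 163.8953.
Field: 6.9857/20 → 0 → A, 163.8953/10 → 16 → Q; chars AQ.
Square: 6.9857/2 → 3, 3.8953/1 → 3; chars 33.
Subsquare: 0.9857/0.0833333 → 11 → l, 0.8953/0.0416667 → 21 → v; chars lv.

AQ33lv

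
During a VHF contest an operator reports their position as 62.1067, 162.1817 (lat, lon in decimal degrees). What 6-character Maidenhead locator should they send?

RP12cc

Add 180° to longitude and 90° to latitude: 342.1817, 152.1067.
Field (20°×10°, letters A–R): 342.1817/20 → 17 → R, 152.1067/10 → 15 → P; chars RP.
Square (2°×1°, digits 0–9): 2.1817/2 → 1, 2.1067/1 → 2; chars 12.
Subsquare (5′×2.5′, letters a–x): 0.1817/0.0833333 → 2 → c, 0.1067/0.0416667 → 2 → c; chars cc.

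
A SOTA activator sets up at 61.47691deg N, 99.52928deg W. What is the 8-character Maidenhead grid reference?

EP01fl64

Shift to the Maidenhead origin (180°W, 90°S): lon 80.47072, lat 151.47691.
Field: 80.47072/20 → 4 → E, 151.47691/10 → 15 → P; chars EP.
Square: 0.47072/2 → 0, 1.47691/1 → 1; chars 01.
Subsquare: 0.47072/0.0833333 → 5 → f, 0.47691/0.0416667 → 11 → l; chars fl.
Extended square: 0.05405/0.00833333 → 6, 0.01858/0.00416667 → 4; chars 64.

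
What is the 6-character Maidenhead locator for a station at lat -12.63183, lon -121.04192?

CH97li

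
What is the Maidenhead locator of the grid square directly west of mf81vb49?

Longitude extended square 4; −1 → 3.
The latitude characters are unchanged.

MF81vb39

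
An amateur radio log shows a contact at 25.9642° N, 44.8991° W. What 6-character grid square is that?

GL75nx

Offset from 180°W / 90°S: lon 135.1009°, lat 115.9642°.
Field: 135.1009/20 → 6 → G, 115.9642/10 → 11 → L; chars GL.
Square: 15.1009/2 → 7, 5.9642/1 → 5; chars 75.
Subsquare: 1.1009/0.0833333 → 13 → n, 0.9642/0.0416667 → 23 → x; chars nx.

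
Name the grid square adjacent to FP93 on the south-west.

Longitude square 9; −1 → 8.
Latitude square 3; −1 → 2.

FP82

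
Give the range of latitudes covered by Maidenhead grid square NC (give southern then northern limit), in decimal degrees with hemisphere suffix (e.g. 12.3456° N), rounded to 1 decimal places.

70.0° S, 60.0° S

Field N=13, C=2: +13·20° lon, +2·10° lat → SW at lon 80°, lat -70°.
Cell spans 20° lon × 10° lat.
south 70.0° S, north 60.0° S.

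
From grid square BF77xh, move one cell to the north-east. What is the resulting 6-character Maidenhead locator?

Longitude subsquare x = 23; +1 → 24, wraps to 0 = a, carry into square.
Longitude square 7; +1 → 8.
Latitude subsquare h = 7; +1 → 8 = i.

BF87ai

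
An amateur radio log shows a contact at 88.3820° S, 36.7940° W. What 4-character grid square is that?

HA11

Offset from 180°W / 90°S: lon 143.21°, lat 1.62°.
Field: lon ⌊143.21/20⌋ = 7 → H; lat ⌊1.62/10⌋ = 0 → A.
Square: lon ⌊3.21/2⌋ = 1; lat ⌊1.62/1⌋ = 1.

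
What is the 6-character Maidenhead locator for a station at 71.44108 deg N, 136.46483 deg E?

PQ81fk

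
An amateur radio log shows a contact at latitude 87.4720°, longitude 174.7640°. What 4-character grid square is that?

RR77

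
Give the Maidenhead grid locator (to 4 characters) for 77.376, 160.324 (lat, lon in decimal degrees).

RQ07

Add 180° to longitude and 90° to latitude: 340.32, 167.38.
Field (20°×10°, letters A–R): lon ⌊340.32/20⌋ = 17 → R; lat ⌊167.38/10⌋ = 16 → Q.
Square (2°×1°, digits 0–9): lon ⌊0.32/2⌋ = 0; lat ⌊7.38/1⌋ = 7.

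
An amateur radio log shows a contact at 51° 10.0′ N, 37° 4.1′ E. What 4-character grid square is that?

KO81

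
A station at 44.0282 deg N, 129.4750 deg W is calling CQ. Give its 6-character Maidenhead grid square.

Add 180° to longitude and 90° to latitude: 50.5250, 134.0282.
Field (20°×10°, letters A–R): lon ⌊50.5250/20⌋ = 2 → C; lat ⌊134.0282/10⌋ = 13 → N.
Square (2°×1°, digits 0–9): lon ⌊10.5250/2⌋ = 5; lat ⌊4.0282/1⌋ = 4.
Subsquare (5′×2.5′, letters a–x): lon ⌊0.5250/0.0833333⌋ = 6 → g; lat ⌊0.0282/0.0416667⌋ = 0 → a.

CN54ga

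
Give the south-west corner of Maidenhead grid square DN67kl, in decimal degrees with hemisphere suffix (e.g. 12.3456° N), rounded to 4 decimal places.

47.4583° N, 107.1667° W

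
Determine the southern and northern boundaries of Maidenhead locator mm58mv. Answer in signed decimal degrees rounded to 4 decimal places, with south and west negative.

38.8750, 38.9167

Field M=12, M=12: +12·20° lon, +12·10° lat → SW at lon 60°, lat 30°.
Square 5, 8: +5·2° lon, +8·1° lat → SW at lon 70°, lat 38°.
Subsquare m=12, v=21: +12·0.0833333° lon, +21·0.0416667° lat → SW at lon 71°, lat 38.875°.
Cell spans 0.0833333° lon × 0.0416667° lat.
south 38.8750, north 38.9167.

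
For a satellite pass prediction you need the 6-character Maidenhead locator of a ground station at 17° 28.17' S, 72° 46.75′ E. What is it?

Add 180° to longitude and 90° to latitude: 252.7792, 72.5305.
Field: lon ⌊252.7792/20⌋ = 12 → M; lat ⌊72.5305/10⌋ = 7 → H.
Square: lon ⌊12.7792/2⌋ = 6; lat ⌊2.5305/1⌋ = 2.
Subsquare: lon ⌊0.7792/0.0833333⌋ = 9 → j; lat ⌊0.5305/0.0416667⌋ = 12 → m.

MH62jm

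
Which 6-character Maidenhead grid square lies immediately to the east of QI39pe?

QI39qe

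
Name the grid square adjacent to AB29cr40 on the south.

AB29cq49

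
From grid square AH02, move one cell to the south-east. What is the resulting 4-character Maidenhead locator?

Longitude square 0; +1 → 1.
Latitude square 2; −1 → 1.

AH11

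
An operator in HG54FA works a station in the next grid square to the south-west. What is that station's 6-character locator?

Longitude subsquare f = 5; −1 → 4 = e.
Latitude subsquare a = 0; −1 → -1, wraps to 23 = x, carry into square.
Latitude square 4; −1 → 3.

HG53ex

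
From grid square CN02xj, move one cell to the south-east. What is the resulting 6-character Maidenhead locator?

CN12ai

Longitude subsquare x = 23; +1 → 24, wraps to 0 = a, carry into square.
Longitude square 0; +1 → 1.
Latitude subsquare j = 9; −1 → 8 = i.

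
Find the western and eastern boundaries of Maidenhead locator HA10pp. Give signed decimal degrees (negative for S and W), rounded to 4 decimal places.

-36.7500, -36.6667

Field H=7, A=0: +7·20° lon, +0·10° lat → SW at lon -40°, lat -90°.
Square 1, 0: +1·2° lon, +0·1° lat → SW at lon -38°, lat -90°.
Subsquare p=15, p=15: +15·0.0833333° lon, +15·0.0416667° lat → SW at lon -36.75°, lat -89.375°.
Cell spans 0.0833333° lon × 0.0416667° lat.
west -36.7500, east -36.6667.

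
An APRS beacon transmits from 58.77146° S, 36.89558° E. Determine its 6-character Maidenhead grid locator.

KD81kf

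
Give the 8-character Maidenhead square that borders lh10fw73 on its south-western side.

LH10fw62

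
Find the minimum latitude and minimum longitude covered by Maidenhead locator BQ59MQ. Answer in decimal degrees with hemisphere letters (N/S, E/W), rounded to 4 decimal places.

Field B=1, Q=16: +1·20° lon, +16·10° lat → SW at lon -160°, lat 70°.
Square 5, 9: +5·2° lon, +9·1° lat → SW at lon -150°, lat 79°.
Subsquare m=12, q=16: +12·0.0833333° lon, +16·0.0416667° lat → SW at lon -149°, lat 79.6667°.
latitude 79.6667° N, longitude 149.0000° W.

79.6667° N, 149.0000° W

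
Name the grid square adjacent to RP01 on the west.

QP91

Longitude square 0; −1 → -1, wraps to 9, carry into field.
Longitude field R = 17; −1 → 16 = Q.
The latitude characters are unchanged.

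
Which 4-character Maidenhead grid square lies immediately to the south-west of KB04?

JB93

Longitude square 0; −1 → -1, wraps to 9, carry into field.
Longitude field K = 10; −1 → 9 = J.
Latitude square 4; −1 → 3.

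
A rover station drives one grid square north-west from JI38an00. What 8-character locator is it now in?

JI28xn91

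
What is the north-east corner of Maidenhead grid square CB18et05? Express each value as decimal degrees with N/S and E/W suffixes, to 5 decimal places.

71.18333° S, 137.65833° W

Field C=2, B=1: +2·20° lon, +1·10° lat → SW at lon -140°, lat -80°.
Square 1, 8: +1·2° lon, +8·1° lat → SW at lon -138°, lat -72°.
Subsquare e=4, t=19: +4·0.0833333° lon, +19·0.0416667° lat → SW at lon -137.667°, lat -71.2083°.
Extended square 0, 5: +0·0.00833333° lon, +5·0.00416667° lat → SW at lon -137.667°, lat -71.1875°.
Cell spans 0.00833333° lon × 0.00416667° lat. NE corner is SW corner plus one full cell.
latitude 71.18333° S, longitude 137.65833° W.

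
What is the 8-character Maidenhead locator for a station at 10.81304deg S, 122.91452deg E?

PH19ke94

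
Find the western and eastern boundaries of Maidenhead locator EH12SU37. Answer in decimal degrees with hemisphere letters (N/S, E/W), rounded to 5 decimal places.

96.47500° W, 96.46667° W

Field E=4, H=7: +4·20° lon, +7·10° lat → SW at lon -100°, lat -20°.
Square 1, 2: +1·2° lon, +2·1° lat → SW at lon -98°, lat -18°.
Subsquare s=18, u=20: +18·0.0833333° lon, +20·0.0416667° lat → SW at lon -96.5°, lat -17.1667°.
Extended square 3, 7: +3·0.00833333° lon, +7·0.00416667° lat → SW at lon -96.475°, lat -17.1375°.
Cell spans 0.00833333° lon × 0.00416667° lat.
west 96.47500° W, east 96.46667° W.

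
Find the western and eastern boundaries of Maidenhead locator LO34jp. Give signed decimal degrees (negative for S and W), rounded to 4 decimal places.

46.7500, 46.8333

Field L=11, O=14: +11·20° lon, +14·10° lat → SW at lon 40°, lat 50°.
Square 3, 4: +3·2° lon, +4·1° lat → SW at lon 46°, lat 54°.
Subsquare j=9, p=15: +9·0.0833333° lon, +15·0.0416667° lat → SW at lon 46.75°, lat 54.625°.
Cell spans 0.0833333° lon × 0.0416667° lat.
west 46.7500, east 46.8333.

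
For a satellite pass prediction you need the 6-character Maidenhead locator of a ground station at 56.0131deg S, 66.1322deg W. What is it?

FD63wx

Add 180° to longitude and 90° to latitude: 113.8678, 33.9869.
Field: 113.8678/20 → 5 → F, 33.9869/10 → 3 → D; chars FD.
Square: 13.8678/2 → 6, 3.9869/1 → 3; chars 63.
Subsquare: 1.8678/0.0833333 → 22 → w, 0.9869/0.0416667 → 23 → x; chars wx.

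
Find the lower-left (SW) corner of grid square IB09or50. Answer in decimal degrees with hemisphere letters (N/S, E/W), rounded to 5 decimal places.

70.29167° S, 18.79167° W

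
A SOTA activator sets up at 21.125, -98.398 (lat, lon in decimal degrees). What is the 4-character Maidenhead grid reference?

EL01

Shift to the Maidenhead origin (180°W, 90°S): lon 81.60, lat 111.12.
Field (20°×10°, letters A–R): 81.60/20 → 4 → E, 111.12/10 → 11 → L; chars EL.
Square (2°×1°, digits 0–9): 1.60/2 → 0, 1.12/1 → 1; chars 01.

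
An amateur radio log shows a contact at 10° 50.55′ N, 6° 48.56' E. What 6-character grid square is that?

JK30ju

Shift to the Maidenhead origin (180°W, 90°S): lon 186.8093, lat 100.8425.
Field (20°×10°, letters A–R): 186.8093/20 → 9 → J, 100.8425/10 → 10 → K; chars JK.
Square (2°×1°, digits 0–9): 6.8093/2 → 3, 0.8425/1 → 0; chars 30.
Subsquare (5′×2.5′, letters a–x): 0.8093/0.0833333 → 9 → j, 0.8425/0.0416667 → 20 → u; chars ju.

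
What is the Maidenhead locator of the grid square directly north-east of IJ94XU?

JJ04av

Longitude subsquare x = 23; +1 → 24, wraps to 0 = a, carry into square.
Longitude square 9; +1 → 10, wraps to 0, carry into field.
Longitude field I = 8; +1 → 9 = J.
Latitude subsquare u = 20; +1 → 21 = v.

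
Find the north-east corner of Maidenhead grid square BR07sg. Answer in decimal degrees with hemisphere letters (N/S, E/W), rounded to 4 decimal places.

87.2917° N, 158.4167° W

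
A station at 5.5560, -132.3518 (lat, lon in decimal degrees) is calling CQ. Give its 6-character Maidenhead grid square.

CJ35tn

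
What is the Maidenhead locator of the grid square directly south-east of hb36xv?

HB46au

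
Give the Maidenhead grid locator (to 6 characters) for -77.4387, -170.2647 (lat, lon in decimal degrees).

Shift to the Maidenhead origin (180°W, 90°S): lon 9.7353, lat 12.5613.
Field: 9.7353/20 → 0 → A, 12.5613/10 → 1 → B; chars AB.
Square: 9.7353/2 → 4, 2.5613/1 → 2; chars 42.
Subsquare: 1.7353/0.0833333 → 20 → u, 0.5613/0.0416667 → 13 → n; chars un.

AB42un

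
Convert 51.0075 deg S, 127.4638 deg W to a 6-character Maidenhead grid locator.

Shift to the Maidenhead origin (180°W, 90°S): lon 52.5362, lat 38.9925.
Field: 52.5362/20 → 2 → C, 38.9925/10 → 3 → D; chars CD.
Square: 12.5362/2 → 6, 8.9925/1 → 8; chars 68.
Subsquare: 0.5362/0.0833333 → 6 → g, 0.9925/0.0416667 → 23 → x; chars gx.

CD68gx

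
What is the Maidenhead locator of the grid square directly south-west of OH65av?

Longitude subsquare a = 0; −1 → -1, wraps to 23 = x, carry into square.
Longitude square 6; −1 → 5.
Latitude subsquare v = 21; −1 → 20 = u.

OH55xu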